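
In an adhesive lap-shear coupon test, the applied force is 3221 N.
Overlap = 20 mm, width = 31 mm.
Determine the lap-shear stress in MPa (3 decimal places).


stress = F / (overlap * width)
= 3221 / (20 * 31)
= 5.195 MPa

5.195


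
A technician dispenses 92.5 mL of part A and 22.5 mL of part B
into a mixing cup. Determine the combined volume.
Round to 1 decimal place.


Combined volume = 92.5 + 22.5
= 115.0 mL

115.0


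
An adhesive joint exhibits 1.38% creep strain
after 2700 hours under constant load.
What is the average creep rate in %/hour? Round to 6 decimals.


Creep rate = strain / time
= 1.38 / 2700
= 0.000511 %/h

0.000511


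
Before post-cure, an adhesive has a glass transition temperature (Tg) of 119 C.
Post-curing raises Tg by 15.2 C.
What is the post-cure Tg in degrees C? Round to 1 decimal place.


Tg_post = Tg_base + delta_Tg
= 119 + 15.2
= 134.2 C

134.2


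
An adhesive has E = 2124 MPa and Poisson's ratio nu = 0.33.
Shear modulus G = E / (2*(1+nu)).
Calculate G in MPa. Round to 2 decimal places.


G = 2124 / (2*(1+0.33))
= 2124 / 2.66
= 798.50 MPa

798.50


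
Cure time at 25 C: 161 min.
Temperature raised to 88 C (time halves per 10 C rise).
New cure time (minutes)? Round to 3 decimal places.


Acceleration factor = 2^(63/10) = 78.7932
New time = 161 / 78.7932 = 2.043 min

2.043


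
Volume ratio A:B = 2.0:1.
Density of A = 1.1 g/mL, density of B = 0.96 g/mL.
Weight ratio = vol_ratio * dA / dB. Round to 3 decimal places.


Wt ratio = 2.0 * 1.1 / 0.96
= 2.292

2.292


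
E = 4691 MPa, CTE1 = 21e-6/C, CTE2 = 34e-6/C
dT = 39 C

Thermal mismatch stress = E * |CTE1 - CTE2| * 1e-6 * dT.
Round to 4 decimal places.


= 4691 * 13e-6 * 39
= 2.3783 MPa

2.3783


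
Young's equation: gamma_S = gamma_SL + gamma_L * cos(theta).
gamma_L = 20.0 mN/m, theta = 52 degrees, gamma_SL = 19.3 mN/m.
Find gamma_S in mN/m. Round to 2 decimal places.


cos(52 deg) = 0.615661
gamma_S = 19.3 + 20.0 * 0.615661
= 31.61 mN/m

31.61


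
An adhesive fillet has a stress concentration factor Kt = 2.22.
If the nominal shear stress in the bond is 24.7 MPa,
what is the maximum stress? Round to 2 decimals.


Max stress = 24.7 * 2.22 = 54.83 MPa

54.83


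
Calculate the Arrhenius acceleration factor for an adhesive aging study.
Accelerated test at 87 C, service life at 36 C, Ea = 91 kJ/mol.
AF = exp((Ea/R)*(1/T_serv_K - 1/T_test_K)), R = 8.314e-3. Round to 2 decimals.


T_test = 360.15 K, T_serv = 309.15 K
Ea/R = 91 / 0.008314 = 10945.39
AF = exp(10945.39 * (1/309.15 - 1/360.15))
= 150.44

150.44


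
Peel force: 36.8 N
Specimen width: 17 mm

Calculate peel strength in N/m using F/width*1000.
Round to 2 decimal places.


Peel strength = 36.8 / 17 * 1000 = 2164.71 N/m

2164.71


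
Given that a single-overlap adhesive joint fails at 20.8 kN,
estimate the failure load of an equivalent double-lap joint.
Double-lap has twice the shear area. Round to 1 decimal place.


Double-lap factor = 2
Expected load = 20.8 * 2 = 41.6 kN

41.6


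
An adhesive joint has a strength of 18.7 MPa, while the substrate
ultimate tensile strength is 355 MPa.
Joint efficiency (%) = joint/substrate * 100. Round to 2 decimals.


Efficiency = 18.7 / 355 * 100
= 5.27%

5.27


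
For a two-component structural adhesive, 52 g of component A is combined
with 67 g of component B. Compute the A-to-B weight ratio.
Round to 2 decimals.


Weight ratio A:B = 52 / 67
= 0.78

0.78


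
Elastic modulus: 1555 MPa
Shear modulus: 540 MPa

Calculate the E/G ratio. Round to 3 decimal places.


E / G = 1555 / 540 = 2.880

2.880


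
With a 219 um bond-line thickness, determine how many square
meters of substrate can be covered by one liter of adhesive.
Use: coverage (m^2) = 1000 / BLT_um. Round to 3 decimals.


Coverage = 1000 / 219 = 4.566 m^2

4.566


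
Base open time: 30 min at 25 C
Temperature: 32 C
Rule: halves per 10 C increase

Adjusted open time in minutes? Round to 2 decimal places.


Acceleration = 2^((32-25)/10) = 1.6245
Open time = 30 / 1.6245 = 18.47 min

18.47


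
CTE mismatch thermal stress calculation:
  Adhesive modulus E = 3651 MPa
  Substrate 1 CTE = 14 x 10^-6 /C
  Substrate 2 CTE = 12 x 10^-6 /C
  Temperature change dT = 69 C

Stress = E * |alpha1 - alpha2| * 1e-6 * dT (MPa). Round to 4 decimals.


delta_alpha = |14 - 12| = 2 x 10^-6/C
Stress = 3651 * 2e-6 * 69
= 0.5038 MPa

0.5038


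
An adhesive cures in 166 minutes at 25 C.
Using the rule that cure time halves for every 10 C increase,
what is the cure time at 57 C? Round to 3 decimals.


Factor = 2^((57 - 25) / 10) = 9.1896
Cure time = 166 / 9.1896
= 18.064 minutes

18.064


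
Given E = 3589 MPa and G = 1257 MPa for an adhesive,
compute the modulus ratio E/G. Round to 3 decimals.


E/G ratio = 3589 / 1257 = 2.855

2.855


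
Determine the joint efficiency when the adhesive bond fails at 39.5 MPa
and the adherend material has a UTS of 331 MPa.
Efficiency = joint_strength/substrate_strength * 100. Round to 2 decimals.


Joint efficiency = 39.5 / 331 * 100
= 11.93%

11.93


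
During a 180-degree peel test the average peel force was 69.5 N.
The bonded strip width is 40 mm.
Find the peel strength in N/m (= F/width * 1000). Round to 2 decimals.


Peel strength = F/width * 1000
= 69.5 / 40 * 1000
= 1737.50 N/m

1737.50


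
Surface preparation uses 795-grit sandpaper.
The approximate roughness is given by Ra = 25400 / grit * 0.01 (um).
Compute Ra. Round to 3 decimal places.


Ra = 25400 / 795 * 0.01
= 254 / 795
= 0.319 um

0.319


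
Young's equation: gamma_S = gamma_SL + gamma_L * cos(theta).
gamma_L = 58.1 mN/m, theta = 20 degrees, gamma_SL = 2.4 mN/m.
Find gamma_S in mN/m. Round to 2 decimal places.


cos(20 deg) = 0.939693
gamma_S = 2.4 + 58.1 * 0.939693
= 57.00 mN/m

57.00


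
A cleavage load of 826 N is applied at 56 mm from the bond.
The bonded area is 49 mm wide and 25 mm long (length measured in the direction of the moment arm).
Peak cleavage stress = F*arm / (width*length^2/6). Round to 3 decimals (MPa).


Moment = 826 * 56 = 46256 N*mm
Section modulus = 49 * 625 / 6 = 30625 / 6 mm^3
Stress = 46256 / (30625 / 6) = 277536 / 30625
= 9.062 MPa

9.062


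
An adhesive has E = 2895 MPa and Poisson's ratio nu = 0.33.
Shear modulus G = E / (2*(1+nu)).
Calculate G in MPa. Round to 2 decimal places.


G = 2895 / (2*(1+0.33))
= 2895 / 2.66
= 1088.35 MPa

1088.35


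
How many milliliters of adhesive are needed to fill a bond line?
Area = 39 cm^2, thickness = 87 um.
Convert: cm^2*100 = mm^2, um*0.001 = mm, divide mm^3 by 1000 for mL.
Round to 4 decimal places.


= (39 * 100) * (87 * 0.001) / 1000
= 0.3393 mL

0.3393


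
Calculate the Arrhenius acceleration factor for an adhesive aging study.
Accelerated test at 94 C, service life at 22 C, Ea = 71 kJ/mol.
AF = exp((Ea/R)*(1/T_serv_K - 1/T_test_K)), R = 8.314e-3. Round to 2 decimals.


T_test = 367.15 K, T_serv = 295.15 K
Ea/R = 71 / 0.008314 = 8539.81
AF = exp(8539.81 * (1/295.15 - 1/367.15))
= 291.22

291.22


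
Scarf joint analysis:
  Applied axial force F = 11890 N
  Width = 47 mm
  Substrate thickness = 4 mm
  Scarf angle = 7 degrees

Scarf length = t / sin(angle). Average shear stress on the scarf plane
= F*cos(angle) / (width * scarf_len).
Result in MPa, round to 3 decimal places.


Scarf length = 4 / sin(7 deg) = 32.8220 mm
cos(7 deg) = 0.992546
Shear = 11890 * 0.992546 / (47 * 32.8220)
= 7.650 MPa

7.650


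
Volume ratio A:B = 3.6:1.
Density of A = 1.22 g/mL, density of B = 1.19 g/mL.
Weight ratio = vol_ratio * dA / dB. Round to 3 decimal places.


Wt ratio = 3.6 * 1.22 / 1.19
= 3.691

3.691


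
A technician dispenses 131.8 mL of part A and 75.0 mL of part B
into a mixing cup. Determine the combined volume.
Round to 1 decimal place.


Combined volume = 131.8 + 75.0
= 206.8 mL

206.8


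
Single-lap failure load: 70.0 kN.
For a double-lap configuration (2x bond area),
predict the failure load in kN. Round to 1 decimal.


Failure load = 70.0 * 2 = 140.0 kN

140.0


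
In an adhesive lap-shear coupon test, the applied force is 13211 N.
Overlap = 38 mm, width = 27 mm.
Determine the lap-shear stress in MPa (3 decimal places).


stress = F / (overlap * width)
= 13211 / (38 * 27)
= 12.876 MPa

12.876


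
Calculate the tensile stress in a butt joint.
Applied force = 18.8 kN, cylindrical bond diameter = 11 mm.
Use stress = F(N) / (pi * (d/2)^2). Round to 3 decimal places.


A = pi * 5.5^2 = 95.0332 mm^2
sigma = 18800.0 / 95.0332 = 197.826 MPa

197.826


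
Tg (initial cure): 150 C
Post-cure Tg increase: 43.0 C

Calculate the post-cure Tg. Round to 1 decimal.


Post-cure Tg = 150 + 43.0 = 193.0 C

193.0


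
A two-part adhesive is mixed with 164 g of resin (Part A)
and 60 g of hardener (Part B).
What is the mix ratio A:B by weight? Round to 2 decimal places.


Mix ratio = mass_A / mass_B
= 164 / 60
= 2.73

2.73


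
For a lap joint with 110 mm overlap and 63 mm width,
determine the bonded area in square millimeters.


Area = 110 * 63 = 6930 mm^2

6930


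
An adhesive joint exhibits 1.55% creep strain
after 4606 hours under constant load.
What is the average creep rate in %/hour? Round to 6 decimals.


Creep rate = strain / time
= 1.55 / 4606
= 0.000337 %/h

0.000337


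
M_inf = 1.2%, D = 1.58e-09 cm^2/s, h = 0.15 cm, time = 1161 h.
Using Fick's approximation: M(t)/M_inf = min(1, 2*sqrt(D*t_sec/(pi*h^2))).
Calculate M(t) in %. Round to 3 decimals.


t = 4179600 s
ratio = min(1, 2*sqrt(1.58e-09*4179600/(pi*0.0225)))
= 0.611307
M(t) = 1.2 * 0.611307 = 0.734%

0.734


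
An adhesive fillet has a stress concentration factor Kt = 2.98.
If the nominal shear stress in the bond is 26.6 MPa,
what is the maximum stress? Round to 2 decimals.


Max stress = 26.6 * 2.98 = 79.27 MPa

79.27


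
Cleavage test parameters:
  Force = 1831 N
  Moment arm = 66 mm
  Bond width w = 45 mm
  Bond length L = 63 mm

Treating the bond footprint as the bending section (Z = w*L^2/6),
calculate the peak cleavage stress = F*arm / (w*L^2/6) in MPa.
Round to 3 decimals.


M = 1831 * 66 = 120846 N*mm
Z = 45 * 63^2 / 6 = 178605 / 6 mm^3
sigma = M / Z = 6 * 120846 / 178605 = 725076 / 178605
= 4.060 MPa

4.060


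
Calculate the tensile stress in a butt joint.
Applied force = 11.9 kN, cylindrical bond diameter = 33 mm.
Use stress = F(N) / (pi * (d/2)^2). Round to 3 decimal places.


A = pi * 16.5^2 = 855.2986 mm^2
sigma = 11900.0 / 855.2986 = 13.913 MPa

13.913


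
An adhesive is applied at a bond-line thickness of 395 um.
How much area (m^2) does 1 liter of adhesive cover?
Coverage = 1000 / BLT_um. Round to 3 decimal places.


Coverage = 1000 / 395 = 2.532 m^2

2.532


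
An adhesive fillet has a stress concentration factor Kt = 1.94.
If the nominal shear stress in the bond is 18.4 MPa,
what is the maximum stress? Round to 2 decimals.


Max stress = 18.4 * 1.94 = 35.70 MPa

35.70


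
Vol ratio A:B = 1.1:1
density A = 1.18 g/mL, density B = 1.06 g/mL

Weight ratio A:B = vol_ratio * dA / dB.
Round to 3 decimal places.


Weight ratio = 1.1 * 1.18 / 1.06
= 1.225

1.225


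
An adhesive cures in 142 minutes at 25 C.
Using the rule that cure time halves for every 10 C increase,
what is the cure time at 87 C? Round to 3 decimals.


Factor = 2^((87 - 25) / 10) = 73.5167
Cure time = 142 / 73.5167
= 1.932 minutes

1.932


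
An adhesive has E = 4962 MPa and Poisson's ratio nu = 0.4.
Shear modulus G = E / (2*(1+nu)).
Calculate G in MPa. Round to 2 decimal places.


G = 4962 / (2*(1+0.4))
= 4962 / 2.80
= 1772.14 MPa

1772.14


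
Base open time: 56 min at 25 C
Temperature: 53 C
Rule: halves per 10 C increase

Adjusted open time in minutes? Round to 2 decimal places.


Acceleration = 2^((53-25)/10) = 6.9644
Open time = 56 / 6.9644 = 8.04 min

8.04


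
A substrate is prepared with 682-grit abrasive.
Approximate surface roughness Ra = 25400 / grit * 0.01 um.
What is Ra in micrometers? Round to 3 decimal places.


Ra = 25400 / 682 * 0.01 = 0.372 um

0.372


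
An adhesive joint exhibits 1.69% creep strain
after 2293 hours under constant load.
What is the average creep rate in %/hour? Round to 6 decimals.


Creep rate = strain / time
= 1.69 / 2293
= 0.000737 %/h

0.000737


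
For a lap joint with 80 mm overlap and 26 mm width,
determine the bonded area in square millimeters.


Area = 80 * 26 = 2080 mm^2

2080


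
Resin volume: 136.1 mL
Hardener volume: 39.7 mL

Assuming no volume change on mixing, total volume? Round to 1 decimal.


V_total = 136.1 + 39.7 = 175.8 mL

175.8


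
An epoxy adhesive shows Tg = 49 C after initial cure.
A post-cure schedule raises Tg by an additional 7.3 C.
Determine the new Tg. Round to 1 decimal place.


New Tg = 49 + 7.3
= 56.3 C

56.3


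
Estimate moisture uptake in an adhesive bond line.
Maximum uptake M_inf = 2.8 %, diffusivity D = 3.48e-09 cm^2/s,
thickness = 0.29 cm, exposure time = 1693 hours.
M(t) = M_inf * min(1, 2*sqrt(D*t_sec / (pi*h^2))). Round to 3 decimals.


Convert time: 1693 h = 6094800 s
ratio = min(1, 2*sqrt(3.48e-09*6094800/(pi*0.29^2)))
= 0.566665
M(t) = 2.8 * 0.566665 = 1.587%

1.587


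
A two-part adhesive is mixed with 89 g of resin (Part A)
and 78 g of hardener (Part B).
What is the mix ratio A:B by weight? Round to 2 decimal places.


Mix ratio = mass_A / mass_B
= 89 / 78
= 1.14

1.14


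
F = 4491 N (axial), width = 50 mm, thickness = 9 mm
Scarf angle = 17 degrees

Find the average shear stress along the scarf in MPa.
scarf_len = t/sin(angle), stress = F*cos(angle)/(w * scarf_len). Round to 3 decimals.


scarf_len = 9/sin(17 deg) = 30.7827
cos(17 deg) = 0.956305
stress = 4491*0.956305/(50*30.7827) = 2.790 MPa

2.790


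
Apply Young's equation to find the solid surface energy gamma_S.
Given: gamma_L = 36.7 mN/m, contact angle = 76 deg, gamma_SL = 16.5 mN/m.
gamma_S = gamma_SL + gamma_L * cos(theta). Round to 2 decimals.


theta_rad = 76 * pi/180 = 1.326450
gamma_S = 16.5 + 36.7 * cos(1.326450)
= 25.38 mN/m

25.38


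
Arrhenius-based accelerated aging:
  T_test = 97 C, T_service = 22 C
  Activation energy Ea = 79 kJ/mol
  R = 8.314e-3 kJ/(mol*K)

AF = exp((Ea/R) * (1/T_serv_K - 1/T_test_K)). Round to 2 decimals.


T_test_K = 370.15, T_serv_K = 295.15
AF = exp((79/8.314e-3) * (1/295.15 - 1/370.15))
= 680.72

680.72


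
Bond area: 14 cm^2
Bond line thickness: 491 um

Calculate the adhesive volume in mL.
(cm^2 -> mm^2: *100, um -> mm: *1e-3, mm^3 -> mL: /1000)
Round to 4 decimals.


V = 14*100 * 491*1e-3 / 1000
= 0.6874 mL

0.6874


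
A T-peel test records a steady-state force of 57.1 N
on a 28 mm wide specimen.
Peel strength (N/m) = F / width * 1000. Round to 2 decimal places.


Peel strength = 57.1 / 28 * 1000
= 2039.29 N/m

2039.29


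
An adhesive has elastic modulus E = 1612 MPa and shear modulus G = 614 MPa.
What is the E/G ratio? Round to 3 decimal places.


E/G = 1612 / 614 = 2.625

2.625


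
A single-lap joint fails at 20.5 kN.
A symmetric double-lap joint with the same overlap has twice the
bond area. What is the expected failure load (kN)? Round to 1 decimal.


Double-lap load = 2 * 20.5 = 41.0 kN

41.0


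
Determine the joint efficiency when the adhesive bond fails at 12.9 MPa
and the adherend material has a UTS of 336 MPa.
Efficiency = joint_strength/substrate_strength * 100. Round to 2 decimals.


Joint efficiency = 12.9 / 336 * 100
= 3.84%

3.84


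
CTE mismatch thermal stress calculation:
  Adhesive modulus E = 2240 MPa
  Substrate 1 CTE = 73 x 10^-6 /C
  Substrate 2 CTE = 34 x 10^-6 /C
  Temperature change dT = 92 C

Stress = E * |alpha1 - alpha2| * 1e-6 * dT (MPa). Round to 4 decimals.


delta_alpha = |73 - 34| = 39 x 10^-6/C
Stress = 2240 * 39e-6 * 92
= 8.0371 MPa

8.0371


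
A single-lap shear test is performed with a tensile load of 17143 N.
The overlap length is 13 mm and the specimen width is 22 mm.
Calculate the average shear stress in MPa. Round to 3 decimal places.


Shear stress = F / (overlap * width)
= 17143 / (13 * 22)
= 17143 / 286
= 59.941 MPa

59.941


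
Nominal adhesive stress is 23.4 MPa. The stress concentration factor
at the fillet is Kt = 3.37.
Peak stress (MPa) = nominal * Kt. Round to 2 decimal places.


Peak = 23.4 * 3.37 = 78.86 MPa

78.86


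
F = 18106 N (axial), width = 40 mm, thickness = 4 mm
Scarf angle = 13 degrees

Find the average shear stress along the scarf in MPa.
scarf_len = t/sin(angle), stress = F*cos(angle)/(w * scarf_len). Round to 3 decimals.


scarf_len = 4/sin(13 deg) = 17.7816
cos(13 deg) = 0.974370
stress = 18106*0.974370/(40*17.7816) = 24.804 MPa

24.804


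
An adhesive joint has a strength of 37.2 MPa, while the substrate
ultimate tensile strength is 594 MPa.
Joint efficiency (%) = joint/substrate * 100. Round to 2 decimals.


Efficiency = 37.2 / 594 * 100
= 6.26%

6.26


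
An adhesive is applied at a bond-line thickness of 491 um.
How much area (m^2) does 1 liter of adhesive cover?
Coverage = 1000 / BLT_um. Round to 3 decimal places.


Coverage = 1000 / 491 = 2.037 m^2

2.037


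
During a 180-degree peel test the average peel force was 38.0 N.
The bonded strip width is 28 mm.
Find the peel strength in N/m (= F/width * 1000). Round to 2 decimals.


Peel strength = F/width * 1000
= 38.0 / 28 * 1000
= 1357.14 N/m

1357.14


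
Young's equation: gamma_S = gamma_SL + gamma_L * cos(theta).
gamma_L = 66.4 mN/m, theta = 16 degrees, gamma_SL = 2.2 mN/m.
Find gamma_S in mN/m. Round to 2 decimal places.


cos(16 deg) = 0.961262
gamma_S = 2.2 + 66.4 * 0.961262
= 66.03 mN/m

66.03


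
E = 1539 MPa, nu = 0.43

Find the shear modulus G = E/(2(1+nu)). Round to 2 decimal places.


G = 1539 / (2 * 1.43)
= 538.11 MPa

538.11


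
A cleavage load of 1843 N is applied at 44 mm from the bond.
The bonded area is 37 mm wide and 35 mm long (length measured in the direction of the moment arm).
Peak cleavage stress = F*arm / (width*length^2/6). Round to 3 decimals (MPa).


Moment = 1843 * 44 = 81092 N*mm
Section modulus = 37 * 1225 / 6 = 45325 / 6 mm^3
Stress = 81092 / (45325 / 6) = 486552 / 45325
= 10.735 MPa

10.735


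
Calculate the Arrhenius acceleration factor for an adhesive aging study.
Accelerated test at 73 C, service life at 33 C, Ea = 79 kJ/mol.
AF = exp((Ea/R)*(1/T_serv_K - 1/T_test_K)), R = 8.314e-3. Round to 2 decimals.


T_test = 346.15 K, T_serv = 306.15 K
Ea/R = 79 / 0.008314 = 9502.04
AF = exp(9502.04 * (1/306.15 - 1/346.15))
= 36.11

36.11


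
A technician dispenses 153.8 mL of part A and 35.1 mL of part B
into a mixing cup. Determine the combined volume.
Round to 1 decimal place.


Combined volume = 153.8 + 35.1
= 188.9 mL

188.9


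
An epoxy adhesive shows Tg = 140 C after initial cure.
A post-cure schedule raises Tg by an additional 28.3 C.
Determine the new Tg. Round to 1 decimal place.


New Tg = 140 + 28.3
= 168.3 C

168.3


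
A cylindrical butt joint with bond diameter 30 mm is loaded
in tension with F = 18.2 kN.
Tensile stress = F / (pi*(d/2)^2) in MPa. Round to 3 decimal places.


Area = pi * (30/2)^2 = 706.8583 mm^2
Stress = 18.2*1000 / 706.8583
= 25.748 MPa

25.748


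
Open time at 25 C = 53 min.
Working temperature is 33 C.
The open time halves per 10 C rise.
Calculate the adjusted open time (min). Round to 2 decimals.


factor = 2^((33 - 25) / 10) = 1.7411
ot = 53 / 1.7411 = 30.44 min

30.44


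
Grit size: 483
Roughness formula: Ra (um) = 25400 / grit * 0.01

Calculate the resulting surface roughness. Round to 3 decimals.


Ra = 25400 / 483 * 0.01
= 0.526 um

0.526


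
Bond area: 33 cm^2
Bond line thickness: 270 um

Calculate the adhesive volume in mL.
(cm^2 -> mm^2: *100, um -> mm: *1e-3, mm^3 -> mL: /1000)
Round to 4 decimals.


V = 33*100 * 270*1e-3 / 1000
= 0.8910 mL

0.8910


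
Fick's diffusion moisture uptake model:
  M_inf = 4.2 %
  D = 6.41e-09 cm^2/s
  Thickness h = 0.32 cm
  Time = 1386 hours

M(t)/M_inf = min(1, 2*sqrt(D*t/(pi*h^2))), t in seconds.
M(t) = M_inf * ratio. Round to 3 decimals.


t_sec = 1386 * 3600 = 4989600
ratio = 2*sqrt(6.41e-09*4989600/(pi*0.32^2))
= min(1, 0.630619)
= 0.630619
M(t) = 4.2 * 0.630619 = 2.649 %

2.649


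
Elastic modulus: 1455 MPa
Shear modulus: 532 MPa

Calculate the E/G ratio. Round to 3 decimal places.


E / G = 1455 / 532 = 2.735

2.735


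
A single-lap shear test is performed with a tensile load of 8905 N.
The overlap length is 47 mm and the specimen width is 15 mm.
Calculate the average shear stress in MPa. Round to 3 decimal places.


Shear stress = F / (overlap * width)
= 8905 / (47 * 15)
= 8905 / 705
= 12.631 MPa

12.631


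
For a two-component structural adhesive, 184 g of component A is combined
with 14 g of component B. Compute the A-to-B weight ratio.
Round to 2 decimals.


Weight ratio A:B = 184 / 14
= 13.14

13.14


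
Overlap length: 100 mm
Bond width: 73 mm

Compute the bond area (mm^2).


Bond area = 100 * 73 = 7300 mm^2

7300


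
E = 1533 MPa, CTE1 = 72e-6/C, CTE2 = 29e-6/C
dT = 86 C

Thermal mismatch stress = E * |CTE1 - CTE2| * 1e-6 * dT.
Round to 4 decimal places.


= 1533 * 43e-6 * 86
= 5.6690 MPa

5.6690


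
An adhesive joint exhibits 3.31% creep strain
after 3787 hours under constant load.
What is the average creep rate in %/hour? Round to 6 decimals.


Creep rate = strain / time
= 3.31 / 3787
= 0.000874 %/h

0.000874


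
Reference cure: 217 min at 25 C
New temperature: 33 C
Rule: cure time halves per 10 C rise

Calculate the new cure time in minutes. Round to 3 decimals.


factor = 2^((33-25)/10) = 1.7411
t_new = 217 / 1.7411 = 124.634 min

124.634


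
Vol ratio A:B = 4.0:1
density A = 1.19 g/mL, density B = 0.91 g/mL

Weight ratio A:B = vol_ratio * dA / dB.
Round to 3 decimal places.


Weight ratio = 4.0 * 1.19 / 0.91
= 5.231

5.231


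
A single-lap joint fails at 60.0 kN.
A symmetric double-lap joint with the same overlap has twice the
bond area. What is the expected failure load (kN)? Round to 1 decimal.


Double-lap load = 2 * 60.0 = 120.0 kN

120.0


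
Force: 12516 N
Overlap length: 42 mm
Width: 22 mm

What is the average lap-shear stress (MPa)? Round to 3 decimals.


Average shear stress = F / (overlap * width)
= 12516 / (42 * 22)
= 13.545 MPa

13.545


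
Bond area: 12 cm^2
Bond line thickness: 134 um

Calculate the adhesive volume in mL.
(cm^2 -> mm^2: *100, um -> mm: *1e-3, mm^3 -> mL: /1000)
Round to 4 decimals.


V = 12*100 * 134*1e-3 / 1000
= 0.1608 mL

0.1608


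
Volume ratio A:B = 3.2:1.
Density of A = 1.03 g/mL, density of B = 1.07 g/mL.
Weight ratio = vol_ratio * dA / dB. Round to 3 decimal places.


Wt ratio = 3.2 * 1.03 / 1.07
= 3.080

3.080


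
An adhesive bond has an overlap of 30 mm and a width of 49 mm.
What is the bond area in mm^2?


Bond area = overlap * width
= 30 * 49
= 1470 mm^2

1470


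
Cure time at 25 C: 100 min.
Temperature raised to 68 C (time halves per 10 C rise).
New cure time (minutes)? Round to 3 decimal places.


Acceleration factor = 2^(43/10) = 19.6983
New time = 100 / 19.6983 = 5.077 min

5.077


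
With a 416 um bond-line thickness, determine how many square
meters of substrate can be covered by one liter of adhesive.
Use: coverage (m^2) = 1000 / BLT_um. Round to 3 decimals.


Coverage = 1000 / 416 = 2.404 m^2

2.404


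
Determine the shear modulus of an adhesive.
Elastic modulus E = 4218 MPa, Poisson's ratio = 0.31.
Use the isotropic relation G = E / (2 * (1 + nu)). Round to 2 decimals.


G = 4218 / (2*(1+0.31)) = 4218 / 2.62
= 1609.92 MPa

1609.92


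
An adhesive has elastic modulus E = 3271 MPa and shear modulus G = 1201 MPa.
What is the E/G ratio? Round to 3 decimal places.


E/G = 3271 / 1201 = 2.724

2.724


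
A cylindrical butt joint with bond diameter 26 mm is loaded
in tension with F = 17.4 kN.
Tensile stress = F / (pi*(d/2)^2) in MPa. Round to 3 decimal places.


Area = pi * (26/2)^2 = 530.9292 mm^2
Stress = 17.4*1000 / 530.9292
= 32.773 MPa

32.773


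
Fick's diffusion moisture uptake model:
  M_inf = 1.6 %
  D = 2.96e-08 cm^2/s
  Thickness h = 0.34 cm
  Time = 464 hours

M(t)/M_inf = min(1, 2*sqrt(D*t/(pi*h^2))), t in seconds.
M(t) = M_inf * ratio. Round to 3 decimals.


t_sec = 464 * 3600 = 1670400
ratio = 2*sqrt(2.96e-08*1670400/(pi*0.34^2))
= min(1, 0.737959)
= 0.737959
M(t) = 1.6 * 0.737959 = 1.181 %

1.181


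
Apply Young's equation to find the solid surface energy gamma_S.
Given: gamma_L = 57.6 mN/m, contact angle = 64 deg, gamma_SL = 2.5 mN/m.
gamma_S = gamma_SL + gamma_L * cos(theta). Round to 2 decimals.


theta_rad = 64 * pi/180 = 1.117011
gamma_S = 2.5 + 57.6 * cos(1.117011)
= 27.75 mN/m

27.75


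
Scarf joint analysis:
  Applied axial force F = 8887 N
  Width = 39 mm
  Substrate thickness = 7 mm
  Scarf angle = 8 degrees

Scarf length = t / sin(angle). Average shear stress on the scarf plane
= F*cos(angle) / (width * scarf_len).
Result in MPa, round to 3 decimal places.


Scarf length = 7 / sin(8 deg) = 50.2971 mm
cos(8 deg) = 0.990268
Shear = 8887 * 0.990268 / (39 * 50.2971)
= 4.486 MPa

4.486


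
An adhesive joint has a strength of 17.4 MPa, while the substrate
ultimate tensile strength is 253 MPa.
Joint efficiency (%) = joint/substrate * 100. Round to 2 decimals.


Efficiency = 17.4 / 253 * 100
= 6.88%

6.88


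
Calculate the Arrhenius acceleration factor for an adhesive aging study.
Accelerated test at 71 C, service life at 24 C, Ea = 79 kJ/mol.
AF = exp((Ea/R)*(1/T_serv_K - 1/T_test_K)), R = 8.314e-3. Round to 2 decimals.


T_test = 344.15 K, T_serv = 297.15 K
Ea/R = 79 / 0.008314 = 9502.04
AF = exp(9502.04 * (1/297.15 - 1/344.15))
= 78.81

78.81


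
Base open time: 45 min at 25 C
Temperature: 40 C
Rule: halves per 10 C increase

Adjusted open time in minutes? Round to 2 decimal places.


Acceleration = 2^((40-25)/10) = 2.8284
Open time = 45 / 2.8284 = 15.91 min

15.91


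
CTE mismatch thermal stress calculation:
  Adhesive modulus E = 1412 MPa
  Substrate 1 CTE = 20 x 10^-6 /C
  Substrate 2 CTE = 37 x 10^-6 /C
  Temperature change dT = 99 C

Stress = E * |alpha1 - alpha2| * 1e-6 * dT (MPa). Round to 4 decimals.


delta_alpha = |20 - 37| = 17 x 10^-6/C
Stress = 1412 * 17e-6 * 99
= 2.3764 MPa

2.3764


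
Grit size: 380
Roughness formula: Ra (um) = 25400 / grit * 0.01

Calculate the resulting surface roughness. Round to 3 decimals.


Ra = 25400 / 380 * 0.01
= 0.668 um

0.668


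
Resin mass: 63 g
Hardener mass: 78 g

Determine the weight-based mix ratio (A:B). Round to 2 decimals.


Ratio = 63 / 78 = 0.81

0.81


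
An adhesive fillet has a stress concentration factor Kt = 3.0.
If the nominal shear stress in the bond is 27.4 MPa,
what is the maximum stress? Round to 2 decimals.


Max stress = 27.4 * 3.0 = 82.20 MPa

82.20


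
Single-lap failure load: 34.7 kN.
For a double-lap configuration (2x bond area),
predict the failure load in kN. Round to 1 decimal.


Failure load = 34.7 * 2 = 69.4 kN

69.4


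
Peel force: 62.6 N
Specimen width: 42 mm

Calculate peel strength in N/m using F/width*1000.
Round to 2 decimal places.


Peel strength = 62.6 / 42 * 1000 = 1490.48 N/m

1490.48


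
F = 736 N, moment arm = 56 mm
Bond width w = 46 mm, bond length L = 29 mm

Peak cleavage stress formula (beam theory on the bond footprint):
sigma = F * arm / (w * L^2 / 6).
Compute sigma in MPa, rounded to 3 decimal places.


sigma = (736 * 56) / (46 * 841 / 6)
= 41216 * 6 / 38686
= 247296 / 38686
= 6.392 MPa

6.392


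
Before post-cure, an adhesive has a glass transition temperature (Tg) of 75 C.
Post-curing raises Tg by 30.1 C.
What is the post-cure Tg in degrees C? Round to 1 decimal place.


Tg_post = Tg_base + delta_Tg
= 75 + 30.1
= 105.1 C

105.1


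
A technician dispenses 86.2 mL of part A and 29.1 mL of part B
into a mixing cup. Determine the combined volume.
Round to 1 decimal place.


Combined volume = 86.2 + 29.1
= 115.3 mL

115.3


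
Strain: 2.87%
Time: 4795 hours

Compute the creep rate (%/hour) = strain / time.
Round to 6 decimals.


Creep rate = 2.87 / 4795
= 0.000599 %/h

0.000599


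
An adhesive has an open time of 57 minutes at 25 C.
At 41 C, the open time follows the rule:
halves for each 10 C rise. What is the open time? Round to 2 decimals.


Factor = 2^((41-25)/10) = 3.0314
Open time = 57 / 3.0314 = 18.80 min

18.80


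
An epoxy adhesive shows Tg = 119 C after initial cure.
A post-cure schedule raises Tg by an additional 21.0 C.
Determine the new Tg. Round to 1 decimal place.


New Tg = 119 + 21.0
= 140.0 C

140.0


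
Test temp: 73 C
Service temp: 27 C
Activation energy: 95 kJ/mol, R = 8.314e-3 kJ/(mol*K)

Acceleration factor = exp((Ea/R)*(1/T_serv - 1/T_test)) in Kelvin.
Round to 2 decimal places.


AF = exp((95/0.008314)*(1/300.15 - 1/346.15))
= 157.44

157.44


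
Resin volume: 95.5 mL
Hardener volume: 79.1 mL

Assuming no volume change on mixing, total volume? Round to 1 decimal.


V_total = 95.5 + 79.1 = 174.6 mL

174.6


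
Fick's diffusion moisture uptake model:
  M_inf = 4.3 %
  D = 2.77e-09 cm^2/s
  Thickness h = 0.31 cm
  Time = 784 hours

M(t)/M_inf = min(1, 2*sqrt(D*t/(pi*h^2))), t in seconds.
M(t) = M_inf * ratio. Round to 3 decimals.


t_sec = 784 * 3600 = 2822400
ratio = 2*sqrt(2.77e-09*2822400/(pi*0.31^2))
= min(1, 0.321842)
= 0.321842
M(t) = 4.3 * 0.321842 = 1.384 %

1.384


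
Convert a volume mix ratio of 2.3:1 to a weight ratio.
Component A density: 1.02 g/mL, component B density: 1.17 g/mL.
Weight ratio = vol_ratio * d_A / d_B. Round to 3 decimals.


= 2.3 * 1.02 / 1.17 = 2.005

2.005


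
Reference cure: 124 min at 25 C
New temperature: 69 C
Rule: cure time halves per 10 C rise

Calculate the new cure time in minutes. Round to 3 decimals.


factor = 2^((69-25)/10) = 21.1121
t_new = 124 / 21.1121 = 5.873 min

5.873


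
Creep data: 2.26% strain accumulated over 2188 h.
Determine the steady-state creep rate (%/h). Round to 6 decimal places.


Rate = 2.26 / 2188 = 0.001033 %/h

0.001033


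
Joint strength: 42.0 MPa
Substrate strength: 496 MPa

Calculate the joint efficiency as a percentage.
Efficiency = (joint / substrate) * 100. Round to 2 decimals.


Efficiency = (42.0 / 496) * 100 = 8.47%

8.47


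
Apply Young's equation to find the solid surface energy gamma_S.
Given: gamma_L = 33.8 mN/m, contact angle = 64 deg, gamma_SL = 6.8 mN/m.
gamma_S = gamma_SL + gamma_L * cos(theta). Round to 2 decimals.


theta_rad = 64 * pi/180 = 1.117011
gamma_S = 6.8 + 33.8 * cos(1.117011)
= 21.62 mN/m

21.62


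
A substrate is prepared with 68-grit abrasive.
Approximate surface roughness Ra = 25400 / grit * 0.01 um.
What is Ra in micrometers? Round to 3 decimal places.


Ra = 25400 / 68 * 0.01 = 3.735 um

3.735


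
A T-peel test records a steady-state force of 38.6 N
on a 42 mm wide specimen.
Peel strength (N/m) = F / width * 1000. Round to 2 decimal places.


Peel strength = 38.6 / 42 * 1000
= 919.05 N/m

919.05


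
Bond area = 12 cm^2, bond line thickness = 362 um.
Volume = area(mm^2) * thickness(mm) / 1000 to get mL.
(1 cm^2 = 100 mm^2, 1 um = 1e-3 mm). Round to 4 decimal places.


area_mm2 = 12 * 100 = 1200
blt_mm = 362 * 1e-3 = 0.362
vol_mm3 = 1200 * 0.362 = 434.4
vol_mL = 434.4 / 1000 = 0.4344 mL

0.4344


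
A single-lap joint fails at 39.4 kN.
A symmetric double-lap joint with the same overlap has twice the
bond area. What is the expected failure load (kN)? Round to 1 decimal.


Double-lap load = 2 * 39.4 = 78.8 kN

78.8


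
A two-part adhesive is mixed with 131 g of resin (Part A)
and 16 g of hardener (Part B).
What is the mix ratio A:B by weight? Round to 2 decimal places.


Mix ratio = mass_A / mass_B
= 131 / 16
= 8.19

8.19


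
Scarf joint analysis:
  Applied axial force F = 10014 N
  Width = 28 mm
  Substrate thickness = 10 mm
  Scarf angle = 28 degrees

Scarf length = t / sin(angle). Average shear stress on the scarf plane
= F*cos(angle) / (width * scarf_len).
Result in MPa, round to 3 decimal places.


Scarf length = 10 / sin(28 deg) = 21.3005 mm
cos(28 deg) = 0.882948
Shear = 10014 * 0.882948 / (28 * 21.3005)
= 14.825 MPa

14.825


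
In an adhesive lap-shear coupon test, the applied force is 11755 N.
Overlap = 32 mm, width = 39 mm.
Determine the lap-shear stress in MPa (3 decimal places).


stress = F / (overlap * width)
= 11755 / (32 * 39)
= 9.419 MPa

9.419


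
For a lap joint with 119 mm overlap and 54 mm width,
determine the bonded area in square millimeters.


Area = 119 * 54 = 6426 mm^2

6426


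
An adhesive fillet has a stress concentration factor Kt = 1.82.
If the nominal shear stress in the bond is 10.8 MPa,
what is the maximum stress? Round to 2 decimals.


Max stress = 10.8 * 1.82 = 19.66 MPa

19.66


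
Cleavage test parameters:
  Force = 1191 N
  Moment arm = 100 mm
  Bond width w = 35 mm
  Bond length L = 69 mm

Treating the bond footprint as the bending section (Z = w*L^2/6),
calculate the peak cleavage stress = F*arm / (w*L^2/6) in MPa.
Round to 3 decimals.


M = 1191 * 100 = 119100 N*mm
Z = 35 * 69^2 / 6 = 166635 / 6 mm^3
sigma = M / Z = 6 * 119100 / 166635 = 714600 / 166635
= 4.288 MPa

4.288


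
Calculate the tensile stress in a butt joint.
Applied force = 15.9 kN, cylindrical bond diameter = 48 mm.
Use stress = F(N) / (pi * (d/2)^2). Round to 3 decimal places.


A = pi * 24.0^2 = 1809.5574 mm^2
sigma = 15900.0 / 1809.5574 = 8.787 MPa

8.787


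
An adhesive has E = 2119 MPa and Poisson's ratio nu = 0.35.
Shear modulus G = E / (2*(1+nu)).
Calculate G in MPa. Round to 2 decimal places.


G = 2119 / (2*(1+0.35))
= 2119 / 2.70
= 784.81 MPa

784.81


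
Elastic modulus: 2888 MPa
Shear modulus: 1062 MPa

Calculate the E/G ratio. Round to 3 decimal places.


E / G = 2888 / 1062 = 2.719

2.719


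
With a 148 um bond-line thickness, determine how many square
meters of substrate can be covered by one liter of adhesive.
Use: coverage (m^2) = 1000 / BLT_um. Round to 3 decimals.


Coverage = 1000 / 148 = 6.757 m^2

6.757


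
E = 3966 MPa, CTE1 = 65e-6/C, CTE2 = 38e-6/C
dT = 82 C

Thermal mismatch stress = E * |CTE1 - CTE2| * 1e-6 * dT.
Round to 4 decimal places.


= 3966 * 27e-6 * 82
= 8.7807 MPa

8.7807


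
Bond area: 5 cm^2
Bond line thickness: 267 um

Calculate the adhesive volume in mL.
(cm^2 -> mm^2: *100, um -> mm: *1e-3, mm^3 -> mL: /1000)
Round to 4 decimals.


V = 5*100 * 267*1e-3 / 1000
= 0.1335 mL

0.1335


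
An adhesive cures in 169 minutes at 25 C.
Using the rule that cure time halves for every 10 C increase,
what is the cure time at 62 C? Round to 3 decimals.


Factor = 2^((62 - 25) / 10) = 12.9960
Cure time = 169 / 12.9960
= 13.004 minutes

13.004


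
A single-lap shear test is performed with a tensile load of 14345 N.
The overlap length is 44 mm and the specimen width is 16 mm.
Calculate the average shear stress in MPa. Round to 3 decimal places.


Shear stress = F / (overlap * width)
= 14345 / (44 * 16)
= 14345 / 704
= 20.376 MPa

20.376


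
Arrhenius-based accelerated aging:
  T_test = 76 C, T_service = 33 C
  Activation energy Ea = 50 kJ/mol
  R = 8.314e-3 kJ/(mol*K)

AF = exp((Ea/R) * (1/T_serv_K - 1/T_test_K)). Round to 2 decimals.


T_test_K = 349.15, T_serv_K = 306.15
AF = exp((50/8.314e-3) * (1/306.15 - 1/349.15))
= 11.24

11.24


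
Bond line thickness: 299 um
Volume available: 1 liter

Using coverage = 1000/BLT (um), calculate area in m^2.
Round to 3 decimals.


1 L = 1e6 mm^3, thickness = 299 um = 0.299 mm
Area = 1e6 / 0.299 mm^2 = (1e6 / 0.299) / 1e6 m^2 = 1000 / 299 m^2
= 3.344 m^2

3.344


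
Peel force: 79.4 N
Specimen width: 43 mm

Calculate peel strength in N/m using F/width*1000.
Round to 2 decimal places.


Peel strength = 79.4 / 43 * 1000 = 1846.51 N/m

1846.51


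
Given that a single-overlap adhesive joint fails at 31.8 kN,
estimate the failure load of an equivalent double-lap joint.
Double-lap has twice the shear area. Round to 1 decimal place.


Double-lap factor = 2
Expected load = 31.8 * 2 = 63.6 kN

63.6


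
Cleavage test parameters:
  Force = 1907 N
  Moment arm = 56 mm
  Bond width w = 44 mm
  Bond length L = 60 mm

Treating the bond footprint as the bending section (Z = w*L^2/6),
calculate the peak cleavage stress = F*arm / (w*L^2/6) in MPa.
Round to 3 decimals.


M = 1907 * 56 = 106792 N*mm
Z = 44 * 60^2 / 6 = 158400 / 6 mm^3
sigma = M / Z = 6 * 106792 / 158400 = 640752 / 158400
= 4.045 MPa

4.045


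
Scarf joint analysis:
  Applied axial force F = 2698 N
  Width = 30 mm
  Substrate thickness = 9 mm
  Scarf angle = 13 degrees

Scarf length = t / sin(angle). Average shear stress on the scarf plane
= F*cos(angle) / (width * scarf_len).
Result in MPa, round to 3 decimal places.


Scarf length = 9 / sin(13 deg) = 40.0087 mm
cos(13 deg) = 0.974370
Shear = 2698 * 0.974370 / (30 * 40.0087)
= 2.190 MPa

2.190


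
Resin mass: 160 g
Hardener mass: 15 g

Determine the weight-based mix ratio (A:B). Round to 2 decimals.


Ratio = 160 / 15 = 10.67

10.67


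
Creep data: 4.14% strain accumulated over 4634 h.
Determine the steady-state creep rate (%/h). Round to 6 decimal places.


Rate = 4.14 / 4634 = 0.000893 %/h

0.000893


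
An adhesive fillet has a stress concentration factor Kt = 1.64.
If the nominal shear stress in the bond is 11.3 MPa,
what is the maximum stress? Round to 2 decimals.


Max stress = 11.3 * 1.64 = 18.53 MPa

18.53


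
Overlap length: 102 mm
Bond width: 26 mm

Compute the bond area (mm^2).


Bond area = 102 * 26 = 2652 mm^2

2652


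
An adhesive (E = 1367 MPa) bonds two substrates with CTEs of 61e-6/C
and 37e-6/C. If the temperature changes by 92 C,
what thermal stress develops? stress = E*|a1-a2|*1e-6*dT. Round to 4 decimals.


Stress = 1367 * |61 - 37| * 1e-6 * 92
= 3.0183 MPa

3.0183


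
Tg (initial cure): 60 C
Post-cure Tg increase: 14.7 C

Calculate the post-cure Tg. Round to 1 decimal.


Post-cure Tg = 60 + 14.7 = 74.7 C

74.7


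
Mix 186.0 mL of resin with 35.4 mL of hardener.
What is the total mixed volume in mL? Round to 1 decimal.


Total = 186.0 + 35.4 = 221.4 mL

221.4


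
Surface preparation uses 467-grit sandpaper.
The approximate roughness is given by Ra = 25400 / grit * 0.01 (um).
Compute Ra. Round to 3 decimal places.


Ra = 25400 / 467 * 0.01
= 254 / 467
= 0.544 um

0.544


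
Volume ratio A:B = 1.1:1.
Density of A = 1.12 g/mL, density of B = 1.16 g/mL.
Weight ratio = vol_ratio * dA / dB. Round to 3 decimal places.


Wt ratio = 1.1 * 1.12 / 1.16
= 1.062

1.062


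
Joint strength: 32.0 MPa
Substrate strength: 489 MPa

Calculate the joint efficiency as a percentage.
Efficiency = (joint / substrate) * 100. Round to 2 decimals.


Efficiency = (32.0 / 489) * 100 = 6.54%

6.54


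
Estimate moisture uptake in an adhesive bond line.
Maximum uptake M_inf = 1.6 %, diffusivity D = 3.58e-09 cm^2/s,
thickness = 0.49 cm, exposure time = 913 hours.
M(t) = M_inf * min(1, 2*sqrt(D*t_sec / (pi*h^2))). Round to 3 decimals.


Convert time: 913 h = 3286800 s
ratio = min(1, 2*sqrt(3.58e-09*3286800/(pi*0.49^2)))
= 0.249797
M(t) = 1.6 * 0.249797 = 0.400%

0.400


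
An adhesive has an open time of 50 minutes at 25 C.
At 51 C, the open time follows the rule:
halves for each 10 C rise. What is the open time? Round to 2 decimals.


Factor = 2^((51-25)/10) = 6.0629
Open time = 50 / 6.0629 = 8.25 min

8.25


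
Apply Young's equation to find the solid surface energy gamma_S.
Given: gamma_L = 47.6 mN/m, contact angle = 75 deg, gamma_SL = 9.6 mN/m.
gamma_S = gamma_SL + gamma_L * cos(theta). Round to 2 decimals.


theta_rad = 75 * pi/180 = 1.308997
gamma_S = 9.6 + 47.6 * cos(1.308997)
= 21.92 mN/m

21.92
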